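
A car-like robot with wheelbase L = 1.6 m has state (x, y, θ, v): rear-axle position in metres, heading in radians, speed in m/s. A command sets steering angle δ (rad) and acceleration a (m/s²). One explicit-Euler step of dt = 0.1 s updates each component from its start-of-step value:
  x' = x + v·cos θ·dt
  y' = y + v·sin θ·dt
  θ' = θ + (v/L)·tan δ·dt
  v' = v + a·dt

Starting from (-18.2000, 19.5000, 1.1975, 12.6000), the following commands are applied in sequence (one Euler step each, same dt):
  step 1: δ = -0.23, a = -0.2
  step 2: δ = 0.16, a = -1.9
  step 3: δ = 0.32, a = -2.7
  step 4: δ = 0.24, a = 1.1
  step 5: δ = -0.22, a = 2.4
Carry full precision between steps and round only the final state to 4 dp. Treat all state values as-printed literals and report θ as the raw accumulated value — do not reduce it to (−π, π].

(-16.3610, 25.2830, 1.4111, 12.4700)

after step 1 (δ=-0.23, a=-0.2): (-17.740495, 20.673224, 1.013112, 12.580000)
after step 2 (δ=0.16, a=-1.9): (-17.074733, 21.740616, 1.139997, 12.390000)
after step 3 (δ=0.32, a=-2.7): (-16.557329, 22.866411, 1.396616, 12.120000)
after step 4 (δ=0.24, a=1.1): (-16.347289, 24.060072, 1.581989, 12.230000)
after step 5 (δ=-0.22, a=2.4): (-16.360978, 25.282995, 1.411060, 12.470000)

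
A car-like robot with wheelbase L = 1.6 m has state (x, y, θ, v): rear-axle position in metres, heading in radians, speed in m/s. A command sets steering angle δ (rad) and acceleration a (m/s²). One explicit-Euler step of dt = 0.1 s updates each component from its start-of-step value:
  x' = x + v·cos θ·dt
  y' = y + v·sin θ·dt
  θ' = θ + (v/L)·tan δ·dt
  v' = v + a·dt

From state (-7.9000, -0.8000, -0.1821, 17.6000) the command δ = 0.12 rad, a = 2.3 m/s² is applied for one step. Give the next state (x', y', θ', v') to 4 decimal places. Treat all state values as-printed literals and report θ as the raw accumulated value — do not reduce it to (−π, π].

(-6.1691, -1.1187, -0.0495, 17.8300)

x' = -7.9000 + 17.6000·cos(-0.1821)·0.1 = -6.1691
y' = -0.8000 + 17.6000·sin(-0.1821)·0.1 = -1.1187
θ' = -0.1821 + (17.6000/1.6)·tan(0.12)·0.1 = -0.0495
v' = 17.6000 + 2.3000·0.1 = 17.8300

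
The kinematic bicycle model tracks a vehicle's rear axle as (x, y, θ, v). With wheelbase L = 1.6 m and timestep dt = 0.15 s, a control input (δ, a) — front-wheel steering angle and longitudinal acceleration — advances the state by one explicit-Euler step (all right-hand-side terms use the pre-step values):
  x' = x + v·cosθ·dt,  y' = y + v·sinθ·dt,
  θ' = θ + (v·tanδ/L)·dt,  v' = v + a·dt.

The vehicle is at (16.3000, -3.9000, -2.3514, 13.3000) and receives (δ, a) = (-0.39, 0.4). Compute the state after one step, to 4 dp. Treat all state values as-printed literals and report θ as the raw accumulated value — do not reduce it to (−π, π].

x' = 16.3000 + 13.3000·cos(-2.3514)·0.15 = 14.8961
y' = -3.9000 + 13.3000·sin(-2.3514)·0.15 = -5.3174
θ' = -2.3514 + (13.3000/1.6)·tan(-0.39)·0.15 = -2.8639
v' = 13.3000 + 0.4000·0.15 = 13.3600

(14.8961, -5.3174, -2.8639, 13.3600)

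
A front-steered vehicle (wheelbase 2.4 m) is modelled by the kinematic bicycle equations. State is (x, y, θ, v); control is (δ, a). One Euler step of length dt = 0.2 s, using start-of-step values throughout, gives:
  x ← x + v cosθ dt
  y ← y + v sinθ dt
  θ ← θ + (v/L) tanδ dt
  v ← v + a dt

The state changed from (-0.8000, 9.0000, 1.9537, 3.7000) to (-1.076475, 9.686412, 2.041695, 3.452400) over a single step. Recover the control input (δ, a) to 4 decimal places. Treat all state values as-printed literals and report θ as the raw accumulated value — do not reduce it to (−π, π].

δ = 0.2780, a = -1.2380

a = (v'−v)/dt = (-0.247600)/0.2 = -1.2380
Δθ = θ'−θ = 0.087995;  (v·dt/L) = 3.7000·0.2/2.4 = 0.308333
tan δ = Δθ·L/(v·dt) = 0.285389  →  δ = 0.2780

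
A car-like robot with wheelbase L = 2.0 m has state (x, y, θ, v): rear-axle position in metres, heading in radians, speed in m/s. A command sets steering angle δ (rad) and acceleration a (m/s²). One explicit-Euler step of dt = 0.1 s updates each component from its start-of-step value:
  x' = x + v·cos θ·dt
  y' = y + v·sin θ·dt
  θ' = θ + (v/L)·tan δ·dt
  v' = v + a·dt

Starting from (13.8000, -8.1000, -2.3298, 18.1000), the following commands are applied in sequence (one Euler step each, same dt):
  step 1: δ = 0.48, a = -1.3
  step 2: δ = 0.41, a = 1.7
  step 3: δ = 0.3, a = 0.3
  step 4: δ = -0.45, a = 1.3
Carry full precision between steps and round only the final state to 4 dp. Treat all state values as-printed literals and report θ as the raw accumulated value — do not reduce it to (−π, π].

after step 1 (δ=0.48, a=-1.3): (12.554360, -9.413195, -1.858647, 17.970000)
after step 2 (δ=0.41, a=1.7): (12.044206, -11.136260, -1.468131, 18.140000)
after step 3 (δ=0.3, a=0.3): (12.230114, -12.940708, -1.187563, 18.170000)
after step 4 (δ=-0.45, a=1.3): (12.909528, -14.625904, -1.626419, 18.300000)

(12.9095, -14.6259, -1.6264, 18.3000)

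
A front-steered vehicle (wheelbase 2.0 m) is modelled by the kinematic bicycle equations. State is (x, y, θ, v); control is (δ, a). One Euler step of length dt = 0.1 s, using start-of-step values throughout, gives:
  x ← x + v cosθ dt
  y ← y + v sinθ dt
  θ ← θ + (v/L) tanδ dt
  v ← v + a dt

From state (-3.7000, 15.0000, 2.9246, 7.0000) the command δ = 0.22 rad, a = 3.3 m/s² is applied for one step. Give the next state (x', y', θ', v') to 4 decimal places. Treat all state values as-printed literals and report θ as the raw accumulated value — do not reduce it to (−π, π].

(-4.3836, 15.1507, 3.0029, 7.3300)

x' = -3.7000 + 7.0000·cos(2.9246)·0.1 = -4.3836
y' = 15.0000 + 7.0000·sin(2.9246)·0.1 = 15.1507
θ' = 2.9246 + (7.0000/2.0)·tan(0.22)·0.1 = 3.0029
v' = 7.0000 + 3.3000·0.1 = 7.3300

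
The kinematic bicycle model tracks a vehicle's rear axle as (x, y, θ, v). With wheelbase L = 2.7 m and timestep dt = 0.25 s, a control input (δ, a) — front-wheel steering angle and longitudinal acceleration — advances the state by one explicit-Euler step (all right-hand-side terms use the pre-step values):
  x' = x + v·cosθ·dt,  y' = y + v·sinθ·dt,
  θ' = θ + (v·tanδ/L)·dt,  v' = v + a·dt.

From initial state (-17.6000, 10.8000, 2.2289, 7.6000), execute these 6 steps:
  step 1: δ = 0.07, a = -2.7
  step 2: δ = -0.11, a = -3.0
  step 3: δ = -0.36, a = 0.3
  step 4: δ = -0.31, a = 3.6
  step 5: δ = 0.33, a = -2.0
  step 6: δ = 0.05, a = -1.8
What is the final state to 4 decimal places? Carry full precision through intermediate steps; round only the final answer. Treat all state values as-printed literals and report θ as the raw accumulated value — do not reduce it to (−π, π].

after step 1 (δ=0.07, a=-2.7): (-18.762074, 12.303192, 2.278240, 6.925000)
after step 2 (δ=-0.11, a=-3.0): (-19.887201, 13.618986, 2.207422, 6.175000)
after step 3 (δ=-0.36, a=0.3): (-20.804937, 14.860326, 1.992210, 6.250000)
after step 4 (δ=-0.31, a=3.6): (-21.444079, 16.286125, 1.806835, 7.150000)
after step 5 (δ=0.33, a=-2.0): (-21.862091, 18.024061, 2.033599, 6.650000)
after step 6 (δ=0.05, a=-1.8): (-22.604327, 19.511674, 2.064412, 6.200000)

(-22.6043, 19.5117, 2.0644, 6.2000)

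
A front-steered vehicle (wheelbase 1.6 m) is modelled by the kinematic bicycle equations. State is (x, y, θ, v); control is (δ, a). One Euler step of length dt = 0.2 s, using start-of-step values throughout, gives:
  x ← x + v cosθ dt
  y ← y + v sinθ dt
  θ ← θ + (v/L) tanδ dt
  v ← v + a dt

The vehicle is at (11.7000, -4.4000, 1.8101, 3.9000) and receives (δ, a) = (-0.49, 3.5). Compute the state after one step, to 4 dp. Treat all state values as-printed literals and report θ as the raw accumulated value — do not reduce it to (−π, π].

x' = 11.7000 + 3.9000·cos(1.8101)·0.2 = 11.5151
y' = -4.4000 + 3.9000·sin(1.8101)·0.2 = -3.6422
θ' = 1.8101 + (3.9000/1.6)·tan(-0.49)·0.2 = 1.5501
v' = 3.9000 + 3.5000·0.2 = 4.6000

(11.5151, -3.6422, 1.5501, 4.6000)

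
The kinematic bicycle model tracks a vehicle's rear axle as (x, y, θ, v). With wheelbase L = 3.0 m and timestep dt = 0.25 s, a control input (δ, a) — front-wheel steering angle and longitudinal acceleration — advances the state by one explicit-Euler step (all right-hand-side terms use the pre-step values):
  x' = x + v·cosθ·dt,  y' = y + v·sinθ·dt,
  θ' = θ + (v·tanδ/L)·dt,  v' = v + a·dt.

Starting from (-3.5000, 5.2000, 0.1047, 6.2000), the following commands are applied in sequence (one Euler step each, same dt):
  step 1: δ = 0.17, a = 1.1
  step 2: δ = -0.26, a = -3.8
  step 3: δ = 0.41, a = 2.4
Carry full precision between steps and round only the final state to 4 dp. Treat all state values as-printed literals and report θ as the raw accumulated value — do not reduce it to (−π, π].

after step 1 (δ=0.17, a=1.1): (-1.958488, 5.361989, 0.193389, 6.475000)
after step 2 (δ=-0.26, a=-3.8): (-0.369914, 5.673090, 0.049849, 5.525000)
after step 3 (δ=0.41, a=2.4): (1.009620, 5.741915, 0.249960, 6.125000)

(1.0096, 5.7419, 0.2500, 6.1250)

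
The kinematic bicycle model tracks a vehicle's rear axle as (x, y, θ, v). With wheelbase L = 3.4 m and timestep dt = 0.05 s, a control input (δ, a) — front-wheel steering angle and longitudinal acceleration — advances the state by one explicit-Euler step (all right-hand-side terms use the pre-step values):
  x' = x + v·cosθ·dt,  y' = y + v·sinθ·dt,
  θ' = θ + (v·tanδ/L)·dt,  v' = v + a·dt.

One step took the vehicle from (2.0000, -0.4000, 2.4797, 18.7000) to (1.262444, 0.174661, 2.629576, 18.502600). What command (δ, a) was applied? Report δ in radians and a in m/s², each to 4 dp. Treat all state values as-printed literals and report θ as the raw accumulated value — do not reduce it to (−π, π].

a = (v'−v)/dt = (-0.197400)/0.05 = -3.9480
Δθ = θ'−θ = 0.149876;  (v·dt/L) = 18.7000·0.05/3.4 = 0.275000
tan δ = Δθ·L/(v·dt) = 0.545004  →  δ = 0.4990

δ = 0.4990, a = -3.9480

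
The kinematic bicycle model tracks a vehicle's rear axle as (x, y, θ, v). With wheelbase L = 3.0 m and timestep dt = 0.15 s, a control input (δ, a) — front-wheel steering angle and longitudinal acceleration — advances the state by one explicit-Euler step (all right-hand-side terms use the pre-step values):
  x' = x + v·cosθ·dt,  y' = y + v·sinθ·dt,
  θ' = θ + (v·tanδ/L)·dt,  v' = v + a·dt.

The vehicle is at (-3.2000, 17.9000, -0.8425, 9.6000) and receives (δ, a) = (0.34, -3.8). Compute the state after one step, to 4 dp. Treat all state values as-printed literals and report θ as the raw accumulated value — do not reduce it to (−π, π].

(-2.2415, 16.8253, -0.6727, 9.0300)

x' = -3.2000 + 9.6000·cos(-0.8425)·0.15 = -2.2415
y' = 17.9000 + 9.6000·sin(-0.8425)·0.15 = 16.8253
θ' = -0.8425 + (9.6000/3.0)·tan(0.34)·0.15 = -0.6727
v' = 9.6000 − 3.8000·0.15 = 9.0300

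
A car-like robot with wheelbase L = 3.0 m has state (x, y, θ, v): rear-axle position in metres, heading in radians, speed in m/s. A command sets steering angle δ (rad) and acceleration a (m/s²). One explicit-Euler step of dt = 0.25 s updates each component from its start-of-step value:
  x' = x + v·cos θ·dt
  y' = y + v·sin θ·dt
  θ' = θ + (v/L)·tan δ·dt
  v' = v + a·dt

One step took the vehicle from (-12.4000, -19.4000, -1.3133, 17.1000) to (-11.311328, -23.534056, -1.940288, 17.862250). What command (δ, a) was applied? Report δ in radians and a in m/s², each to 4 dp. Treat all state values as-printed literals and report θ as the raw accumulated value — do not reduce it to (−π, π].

δ = -0.4145, a = 3.0490

a = (v'−v)/dt = (0.762250)/0.25 = 3.0490
Δθ = θ'−θ = -0.626988;  (v·dt/L) = 17.1000·0.25/3.0 = 1.425000
tan δ = Δθ·L/(v·dt) = -0.439992  →  δ = -0.4145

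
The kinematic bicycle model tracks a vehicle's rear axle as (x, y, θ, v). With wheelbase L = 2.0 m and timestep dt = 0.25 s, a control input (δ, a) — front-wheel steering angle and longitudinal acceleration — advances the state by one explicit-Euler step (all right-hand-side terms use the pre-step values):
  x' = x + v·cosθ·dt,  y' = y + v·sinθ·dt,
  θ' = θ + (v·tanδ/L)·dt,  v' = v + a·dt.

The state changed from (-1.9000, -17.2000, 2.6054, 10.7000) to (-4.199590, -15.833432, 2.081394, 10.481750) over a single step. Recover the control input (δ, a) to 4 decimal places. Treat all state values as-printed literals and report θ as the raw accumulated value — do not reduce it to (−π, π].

δ = -0.3734, a = -0.8730

a = (v'−v)/dt = (-0.218250)/0.25 = -0.8730
Δθ = θ'−θ = -0.524006;  (v·dt/L) = 10.7000·0.25/2.0 = 1.337500
tan δ = Δθ·L/(v·dt) = -0.391780  →  δ = -0.3734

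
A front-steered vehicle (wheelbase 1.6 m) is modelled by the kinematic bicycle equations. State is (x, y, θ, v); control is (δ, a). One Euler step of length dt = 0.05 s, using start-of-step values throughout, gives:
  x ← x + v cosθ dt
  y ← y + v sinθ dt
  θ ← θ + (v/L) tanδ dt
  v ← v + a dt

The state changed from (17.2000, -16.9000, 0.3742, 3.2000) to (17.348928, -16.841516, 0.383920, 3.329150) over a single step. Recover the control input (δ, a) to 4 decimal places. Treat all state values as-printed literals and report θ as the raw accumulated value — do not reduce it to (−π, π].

a = (v'−v)/dt = (0.129150)/0.05 = 2.5830
Δθ = θ'−θ = 0.009720;  (v·dt/L) = 3.2000·0.05/1.6 = 0.100000
tan δ = Δθ·L/(v·dt) = 0.097200  →  δ = 0.0969

δ = 0.0969, a = 2.5830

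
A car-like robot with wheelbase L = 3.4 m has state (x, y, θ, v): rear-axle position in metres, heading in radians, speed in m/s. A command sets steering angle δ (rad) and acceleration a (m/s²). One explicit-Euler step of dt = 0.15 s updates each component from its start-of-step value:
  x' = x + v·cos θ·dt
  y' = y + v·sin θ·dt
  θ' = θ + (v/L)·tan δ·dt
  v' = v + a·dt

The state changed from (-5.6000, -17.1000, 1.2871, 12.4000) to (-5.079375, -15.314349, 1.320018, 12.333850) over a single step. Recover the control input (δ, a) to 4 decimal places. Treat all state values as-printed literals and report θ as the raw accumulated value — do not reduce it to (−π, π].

a = (v'−v)/dt = (-0.066150)/0.15 = -0.4410
Δθ = θ'−θ = 0.032918;  (v·dt/L) = 12.4000·0.15/3.4 = 0.547059
tan δ = Δθ·L/(v·dt) = 0.060173  →  δ = 0.0601

δ = 0.0601, a = -0.4410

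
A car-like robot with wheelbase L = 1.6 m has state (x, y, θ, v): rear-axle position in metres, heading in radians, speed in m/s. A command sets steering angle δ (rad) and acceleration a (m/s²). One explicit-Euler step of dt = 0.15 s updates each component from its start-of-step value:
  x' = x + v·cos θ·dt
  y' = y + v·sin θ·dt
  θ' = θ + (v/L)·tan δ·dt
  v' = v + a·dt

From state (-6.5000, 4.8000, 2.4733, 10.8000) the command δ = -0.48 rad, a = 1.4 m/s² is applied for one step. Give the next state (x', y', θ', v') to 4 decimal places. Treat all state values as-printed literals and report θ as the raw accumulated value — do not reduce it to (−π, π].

(-7.7715, 5.8038, 1.9462, 11.0100)

x' = -6.5000 + 10.8000·cos(2.4733)·0.15 = -7.7715
y' = 4.8000 + 10.8000·sin(2.4733)·0.15 = 5.8038
θ' = 2.4733 + (10.8000/1.6)·tan(-0.48)·0.15 = 1.9462
v' = 10.8000 + 1.4000·0.15 = 11.0100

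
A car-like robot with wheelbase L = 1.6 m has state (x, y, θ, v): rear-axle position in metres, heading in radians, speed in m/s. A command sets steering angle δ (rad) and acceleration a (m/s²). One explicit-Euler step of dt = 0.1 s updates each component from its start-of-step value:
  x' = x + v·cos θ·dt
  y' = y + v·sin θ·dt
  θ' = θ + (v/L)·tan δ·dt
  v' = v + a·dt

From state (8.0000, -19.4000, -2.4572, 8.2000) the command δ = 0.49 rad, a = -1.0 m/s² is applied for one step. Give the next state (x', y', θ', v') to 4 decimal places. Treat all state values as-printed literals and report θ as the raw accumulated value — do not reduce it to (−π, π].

(7.3647, -19.9184, -2.1838, 8.1000)

x' = 8.0000 + 8.2000·cos(-2.4572)·0.1 = 7.3647
y' = -19.4000 + 8.2000·sin(-2.4572)·0.1 = -19.9184
θ' = -2.4572 + (8.2000/1.6)·tan(0.49)·0.1 = -2.1838
v' = 8.2000 − 1.0000·0.1 = 8.1000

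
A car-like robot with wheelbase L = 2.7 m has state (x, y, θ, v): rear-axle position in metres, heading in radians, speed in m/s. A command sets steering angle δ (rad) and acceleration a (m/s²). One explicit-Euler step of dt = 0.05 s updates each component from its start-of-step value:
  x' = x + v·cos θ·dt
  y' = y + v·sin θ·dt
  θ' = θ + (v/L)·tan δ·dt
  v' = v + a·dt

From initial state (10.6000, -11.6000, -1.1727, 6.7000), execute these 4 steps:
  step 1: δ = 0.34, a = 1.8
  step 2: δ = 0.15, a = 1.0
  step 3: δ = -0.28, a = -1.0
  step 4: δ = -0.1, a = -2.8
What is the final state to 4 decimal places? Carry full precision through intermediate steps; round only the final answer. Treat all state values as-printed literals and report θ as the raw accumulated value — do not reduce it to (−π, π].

after step 1 (δ=0.34, a=1.8): (10.729868, -11.908803, -1.128810, 6.790000)
after step 2 (δ=0.15, a=1.0): (10.875084, -12.215679, -1.109807, 6.840000)
after step 3 (δ=-0.28, a=-1.0): (11.027217, -12.521978, -1.146230, 6.790000)
after step 4 (δ=-0.1, a=-2.8): (11.167066, -12.831337, -1.158846, 6.650000)

(11.1671, -12.8313, -1.1588, 6.6500)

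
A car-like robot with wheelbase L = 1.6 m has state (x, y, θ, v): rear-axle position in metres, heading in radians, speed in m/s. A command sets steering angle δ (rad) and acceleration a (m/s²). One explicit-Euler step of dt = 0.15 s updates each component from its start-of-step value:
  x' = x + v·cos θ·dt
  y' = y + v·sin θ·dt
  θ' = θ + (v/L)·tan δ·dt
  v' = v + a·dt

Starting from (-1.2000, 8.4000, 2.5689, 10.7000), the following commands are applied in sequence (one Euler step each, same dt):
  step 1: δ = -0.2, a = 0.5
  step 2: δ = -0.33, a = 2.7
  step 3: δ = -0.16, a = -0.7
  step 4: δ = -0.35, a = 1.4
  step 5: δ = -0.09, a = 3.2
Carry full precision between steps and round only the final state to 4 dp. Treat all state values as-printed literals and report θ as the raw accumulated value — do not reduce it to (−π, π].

after step 1 (δ=-0.2, a=0.5): (-2.548914, 9.269745, 2.365556, 10.775000)
after step 2 (δ=-0.33, a=2.7): (-3.702425, 10.401857, 2.019553, 11.180000)
after step 3 (δ=-0.16, a=-0.7): (-4.429984, 11.912812, 1.850407, 11.075000)
after step 4 (δ=-0.35, a=1.4): (-4.888458, 13.509544, 1.471405, 11.285000)
after step 5 (δ=-0.09, a=3.2): (-4.720490, 15.193940, 1.375930, 11.765000)

(-4.7205, 15.1939, 1.3759, 11.7650)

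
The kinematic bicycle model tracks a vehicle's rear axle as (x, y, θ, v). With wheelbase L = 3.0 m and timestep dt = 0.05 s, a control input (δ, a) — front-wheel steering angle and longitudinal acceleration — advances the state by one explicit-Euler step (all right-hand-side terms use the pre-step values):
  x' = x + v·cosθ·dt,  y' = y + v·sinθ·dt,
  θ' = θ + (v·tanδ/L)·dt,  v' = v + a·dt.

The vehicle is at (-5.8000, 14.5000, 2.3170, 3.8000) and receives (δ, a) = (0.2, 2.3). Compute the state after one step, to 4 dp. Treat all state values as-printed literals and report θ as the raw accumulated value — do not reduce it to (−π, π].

(-5.9290, 14.6395, 2.3298, 3.9150)

x' = -5.8000 + 3.8000·cos(2.3170)·0.05 = -5.9290
y' = 14.5000 + 3.8000·sin(2.3170)·0.05 = 14.6395
θ' = 2.3170 + (3.8000/3.0)·tan(0.2)·0.05 = 2.3298
v' = 3.8000 + 2.3000·0.05 = 3.9150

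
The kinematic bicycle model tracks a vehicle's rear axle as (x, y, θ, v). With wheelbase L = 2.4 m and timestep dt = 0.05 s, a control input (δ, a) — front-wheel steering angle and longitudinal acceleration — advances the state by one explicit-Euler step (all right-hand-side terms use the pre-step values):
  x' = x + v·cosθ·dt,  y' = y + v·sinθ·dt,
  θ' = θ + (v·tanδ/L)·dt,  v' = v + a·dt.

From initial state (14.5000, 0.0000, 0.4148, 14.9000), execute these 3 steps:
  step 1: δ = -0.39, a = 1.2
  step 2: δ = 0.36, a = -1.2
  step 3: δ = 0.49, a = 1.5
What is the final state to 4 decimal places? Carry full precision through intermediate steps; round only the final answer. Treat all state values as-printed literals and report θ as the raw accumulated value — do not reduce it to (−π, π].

after step 1 (δ=-0.39, a=1.2): (15.181822, 0.300240, 0.287202, 14.960000)
after step 2 (δ=0.36, a=-1.2): (15.899184, 0.512126, 0.404514, 14.900000)
after step 3 (δ=0.49, a=1.5): (16.584058, 0.805337, 0.570086, 14.975000)

(16.5841, 0.8053, 0.5701, 14.9750)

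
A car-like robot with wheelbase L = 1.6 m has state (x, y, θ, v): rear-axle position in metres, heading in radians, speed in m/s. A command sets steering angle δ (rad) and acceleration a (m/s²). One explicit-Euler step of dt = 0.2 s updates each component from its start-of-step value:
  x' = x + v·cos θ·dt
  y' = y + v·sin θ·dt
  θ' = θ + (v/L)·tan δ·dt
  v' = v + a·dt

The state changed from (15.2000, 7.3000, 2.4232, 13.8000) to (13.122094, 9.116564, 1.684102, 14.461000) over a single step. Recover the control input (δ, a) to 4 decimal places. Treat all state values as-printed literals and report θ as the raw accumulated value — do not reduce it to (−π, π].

a = (v'−v)/dt = (0.661000)/0.2 = 3.3050
Δθ = θ'−θ = -0.739098;  (v·dt/L) = 13.8000·0.2/1.6 = 1.725000
tan δ = Δθ·L/(v·dt) = -0.428463  →  δ = -0.4048

δ = -0.4048, a = 3.3050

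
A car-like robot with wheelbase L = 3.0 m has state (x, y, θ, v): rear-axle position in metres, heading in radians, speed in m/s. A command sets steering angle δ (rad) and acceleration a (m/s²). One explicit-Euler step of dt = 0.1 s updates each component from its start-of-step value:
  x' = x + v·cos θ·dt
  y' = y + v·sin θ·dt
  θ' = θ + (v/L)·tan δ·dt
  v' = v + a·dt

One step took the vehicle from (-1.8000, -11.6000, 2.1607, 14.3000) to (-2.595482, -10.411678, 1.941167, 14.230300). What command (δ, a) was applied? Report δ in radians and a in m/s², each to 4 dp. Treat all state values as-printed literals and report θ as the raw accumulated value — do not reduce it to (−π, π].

a = (v'−v)/dt = (-0.069700)/0.1 = -0.6970
Δθ = θ'−θ = -0.219533;  (v·dt/L) = 14.3000·0.1/3.0 = 0.476667
tan δ = Δθ·L/(v·dt) = -0.460559  →  δ = -0.4316

δ = -0.4316, a = -0.6970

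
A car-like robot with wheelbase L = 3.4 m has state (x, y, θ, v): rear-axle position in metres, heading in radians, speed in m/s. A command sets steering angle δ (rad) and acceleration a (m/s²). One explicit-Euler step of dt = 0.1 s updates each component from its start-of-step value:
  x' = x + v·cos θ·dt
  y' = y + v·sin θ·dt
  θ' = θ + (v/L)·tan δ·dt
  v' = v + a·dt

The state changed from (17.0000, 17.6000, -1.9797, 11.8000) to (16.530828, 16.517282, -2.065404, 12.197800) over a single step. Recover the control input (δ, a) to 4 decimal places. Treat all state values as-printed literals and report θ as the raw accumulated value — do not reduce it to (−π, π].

δ = -0.2421, a = 3.9780

a = (v'−v)/dt = (0.397800)/0.1 = 3.9780
Δθ = θ'−θ = -0.085704;  (v·dt/L) = 11.8000·0.1/3.4 = 0.347059
tan δ = Δθ·L/(v·dt) = -0.246944  →  δ = -0.2421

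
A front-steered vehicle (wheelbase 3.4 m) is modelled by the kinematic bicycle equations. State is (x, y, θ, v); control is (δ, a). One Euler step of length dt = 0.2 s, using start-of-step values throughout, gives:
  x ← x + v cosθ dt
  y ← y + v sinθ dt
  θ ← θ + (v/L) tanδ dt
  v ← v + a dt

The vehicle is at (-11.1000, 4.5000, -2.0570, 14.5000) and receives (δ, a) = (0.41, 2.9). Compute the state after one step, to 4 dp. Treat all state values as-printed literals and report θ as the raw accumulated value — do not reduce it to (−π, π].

(-12.4551, 1.9361, -1.6863, 15.0800)

x' = -11.1000 + 14.5000·cos(-2.0570)·0.2 = -12.4551
y' = 4.5000 + 14.5000·sin(-2.0570)·0.2 = 1.9361
θ' = -2.0570 + (14.5000/3.4)·tan(0.41)·0.2 = -1.6863
v' = 14.5000 + 2.9000·0.2 = 15.0800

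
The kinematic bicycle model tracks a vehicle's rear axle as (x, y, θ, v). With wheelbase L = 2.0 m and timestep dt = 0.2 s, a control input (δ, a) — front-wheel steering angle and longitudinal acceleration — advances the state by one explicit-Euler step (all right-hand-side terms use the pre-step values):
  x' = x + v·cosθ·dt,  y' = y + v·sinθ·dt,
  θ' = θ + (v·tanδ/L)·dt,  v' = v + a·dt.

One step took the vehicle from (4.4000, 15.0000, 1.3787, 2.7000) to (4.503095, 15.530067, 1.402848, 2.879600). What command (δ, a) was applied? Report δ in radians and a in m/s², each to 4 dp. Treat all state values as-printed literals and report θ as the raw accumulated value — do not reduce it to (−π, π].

δ = 0.0892, a = 0.8980

a = (v'−v)/dt = (0.179600)/0.2 = 0.8980
Δθ = θ'−θ = 0.024148;  (v·dt/L) = 2.7000·0.2/2.0 = 0.270000
tan δ = Δθ·L/(v·dt) = 0.089437  →  δ = 0.0892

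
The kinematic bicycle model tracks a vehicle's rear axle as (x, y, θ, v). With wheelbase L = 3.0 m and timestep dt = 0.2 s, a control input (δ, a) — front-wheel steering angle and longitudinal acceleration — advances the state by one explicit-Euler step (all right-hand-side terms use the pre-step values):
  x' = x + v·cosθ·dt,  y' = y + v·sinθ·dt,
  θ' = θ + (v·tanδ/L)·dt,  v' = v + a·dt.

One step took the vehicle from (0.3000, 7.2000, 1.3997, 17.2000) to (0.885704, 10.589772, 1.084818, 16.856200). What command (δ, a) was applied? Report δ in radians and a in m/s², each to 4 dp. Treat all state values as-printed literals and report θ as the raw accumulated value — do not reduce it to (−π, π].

a = (v'−v)/dt = (-0.343800)/0.2 = -1.7190
Δθ = θ'−θ = -0.314882;  (v·dt/L) = 17.2000·0.2/3.0 = 1.146667
tan δ = Δθ·L/(v·dt) = -0.274606  →  δ = -0.2680

δ = -0.2680, a = -1.7190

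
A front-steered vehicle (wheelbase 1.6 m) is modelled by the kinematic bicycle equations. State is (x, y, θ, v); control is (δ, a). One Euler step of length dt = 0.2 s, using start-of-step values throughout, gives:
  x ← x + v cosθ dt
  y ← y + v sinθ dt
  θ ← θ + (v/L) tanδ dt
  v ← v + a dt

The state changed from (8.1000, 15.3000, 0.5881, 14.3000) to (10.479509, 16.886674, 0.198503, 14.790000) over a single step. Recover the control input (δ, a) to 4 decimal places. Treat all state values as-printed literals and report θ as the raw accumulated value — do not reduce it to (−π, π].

a = (v'−v)/dt = (0.490000)/0.2 = 2.4500
Δθ = θ'−θ = -0.389597;  (v·dt/L) = 14.3000·0.2/1.6 = 1.787500
tan δ = Δθ·L/(v·dt) = -0.217956  →  δ = -0.2146

δ = -0.2146, a = 2.4500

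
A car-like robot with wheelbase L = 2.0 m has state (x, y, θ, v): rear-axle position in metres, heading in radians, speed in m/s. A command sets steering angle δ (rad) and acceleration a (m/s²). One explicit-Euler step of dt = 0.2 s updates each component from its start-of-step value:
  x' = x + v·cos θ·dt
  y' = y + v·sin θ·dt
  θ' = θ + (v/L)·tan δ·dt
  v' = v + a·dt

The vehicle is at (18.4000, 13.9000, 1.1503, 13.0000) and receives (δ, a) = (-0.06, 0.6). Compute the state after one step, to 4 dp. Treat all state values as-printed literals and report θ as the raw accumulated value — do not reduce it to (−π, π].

(19.4614, 16.2735, 1.0722, 13.1200)

x' = 18.4000 + 13.0000·cos(1.1503)·0.2 = 19.4614
y' = 13.9000 + 13.0000·sin(1.1503)·0.2 = 16.2735
θ' = 1.1503 + (13.0000/2.0)·tan(-0.06)·0.2 = 1.0722
v' = 13.0000 + 0.6000·0.2 = 13.1200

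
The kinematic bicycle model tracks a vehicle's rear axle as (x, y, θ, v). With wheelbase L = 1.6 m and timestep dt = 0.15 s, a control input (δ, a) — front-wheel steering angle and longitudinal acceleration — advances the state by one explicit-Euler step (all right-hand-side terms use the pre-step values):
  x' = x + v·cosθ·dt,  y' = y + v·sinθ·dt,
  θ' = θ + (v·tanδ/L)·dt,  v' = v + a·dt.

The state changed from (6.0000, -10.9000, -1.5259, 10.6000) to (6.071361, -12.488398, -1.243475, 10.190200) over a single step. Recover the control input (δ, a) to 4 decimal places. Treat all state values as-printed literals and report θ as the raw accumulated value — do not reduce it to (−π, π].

δ = 0.2769, a = -2.7320

a = (v'−v)/dt = (-0.409800)/0.15 = -2.7320
Δθ = θ'−θ = 0.282425;  (v·dt/L) = 10.6000·0.15/1.6 = 0.993750
tan δ = Δθ·L/(v·dt) = 0.284201  →  δ = 0.2769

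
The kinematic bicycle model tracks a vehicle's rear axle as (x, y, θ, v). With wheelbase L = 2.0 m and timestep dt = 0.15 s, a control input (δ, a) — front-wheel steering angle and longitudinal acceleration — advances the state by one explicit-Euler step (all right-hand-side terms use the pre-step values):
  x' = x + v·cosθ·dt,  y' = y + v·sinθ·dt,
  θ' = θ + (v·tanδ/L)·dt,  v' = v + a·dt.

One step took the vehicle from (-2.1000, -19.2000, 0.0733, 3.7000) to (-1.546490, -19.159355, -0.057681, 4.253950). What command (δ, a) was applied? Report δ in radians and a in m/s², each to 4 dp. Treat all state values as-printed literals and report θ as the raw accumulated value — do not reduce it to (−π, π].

a = (v'−v)/dt = (0.553950)/0.15 = 3.6930
Δθ = θ'−θ = -0.130981;  (v·dt/L) = 3.7000·0.15/2.0 = 0.277500
tan δ = Δθ·L/(v·dt) = -0.472004  →  δ = -0.4410

δ = -0.4410, a = 3.6930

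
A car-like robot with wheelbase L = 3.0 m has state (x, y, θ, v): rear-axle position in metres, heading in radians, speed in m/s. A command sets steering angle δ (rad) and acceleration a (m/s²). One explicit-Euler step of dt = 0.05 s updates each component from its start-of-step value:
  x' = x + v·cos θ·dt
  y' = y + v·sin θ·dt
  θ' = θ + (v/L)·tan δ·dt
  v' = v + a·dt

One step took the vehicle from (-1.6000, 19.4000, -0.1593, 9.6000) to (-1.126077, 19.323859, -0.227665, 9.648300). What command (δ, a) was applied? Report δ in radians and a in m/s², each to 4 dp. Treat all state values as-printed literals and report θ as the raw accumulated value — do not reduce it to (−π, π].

δ = -0.4038, a = 0.9660

a = (v'−v)/dt = (0.048300)/0.05 = 0.9660
Δθ = θ'−θ = -0.068365;  (v·dt/L) = 9.6000·0.05/3.0 = 0.160000
tan δ = Δθ·L/(v·dt) = -0.427281  →  δ = -0.4038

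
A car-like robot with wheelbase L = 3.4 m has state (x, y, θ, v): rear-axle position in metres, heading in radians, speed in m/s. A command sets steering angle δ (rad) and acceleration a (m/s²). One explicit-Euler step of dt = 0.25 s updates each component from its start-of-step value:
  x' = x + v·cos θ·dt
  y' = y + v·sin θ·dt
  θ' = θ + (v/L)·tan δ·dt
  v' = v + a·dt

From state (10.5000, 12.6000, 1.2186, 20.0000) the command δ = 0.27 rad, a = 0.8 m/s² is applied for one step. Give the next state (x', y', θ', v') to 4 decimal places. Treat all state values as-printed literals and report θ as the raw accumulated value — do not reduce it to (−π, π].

x' = 10.5000 + 20.0000·cos(1.2186)·0.25 = 12.2248
y' = 12.6000 + 20.0000·sin(1.2186)·0.25 = 17.2931
θ' = 1.2186 + (20.0000/3.4)·tan(0.27)·0.25 = 1.6256
v' = 20.0000 + 0.8000·0.25 = 20.2000

(12.2248, 17.2931, 1.6256, 20.2000)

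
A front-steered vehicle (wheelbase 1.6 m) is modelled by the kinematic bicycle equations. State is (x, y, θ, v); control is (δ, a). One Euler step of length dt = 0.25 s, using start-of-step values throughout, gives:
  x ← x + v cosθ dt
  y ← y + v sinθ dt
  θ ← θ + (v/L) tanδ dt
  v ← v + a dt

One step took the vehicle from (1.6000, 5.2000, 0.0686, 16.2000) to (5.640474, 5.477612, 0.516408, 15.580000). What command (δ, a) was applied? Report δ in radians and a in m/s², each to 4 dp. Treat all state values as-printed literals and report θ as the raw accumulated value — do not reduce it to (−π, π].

a = (v'−v)/dt = (-0.620000)/0.25 = -2.4800
Δθ = θ'−θ = 0.447808;  (v·dt/L) = 16.2000·0.25/1.6 = 2.531250
tan δ = Δθ·L/(v·dt) = 0.176912  →  δ = 0.1751

δ = 0.1751, a = -2.4800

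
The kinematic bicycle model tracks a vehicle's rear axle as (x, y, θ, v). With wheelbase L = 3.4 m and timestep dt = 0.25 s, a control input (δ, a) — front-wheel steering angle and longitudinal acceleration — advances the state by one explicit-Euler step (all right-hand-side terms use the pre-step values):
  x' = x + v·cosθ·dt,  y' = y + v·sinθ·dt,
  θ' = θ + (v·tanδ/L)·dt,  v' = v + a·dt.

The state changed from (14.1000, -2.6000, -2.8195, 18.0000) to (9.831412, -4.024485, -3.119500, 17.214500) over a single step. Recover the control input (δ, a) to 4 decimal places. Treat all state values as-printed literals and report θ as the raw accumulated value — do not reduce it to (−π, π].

δ = -0.2229, a = -3.1420

a = (v'−v)/dt = (-0.785500)/0.25 = -3.1420
Δθ = θ'−θ = -0.300000;  (v·dt/L) = 18.0000·0.25/3.4 = 1.323529
tan δ = Δθ·L/(v·dt) = -0.226667  →  δ = -0.2229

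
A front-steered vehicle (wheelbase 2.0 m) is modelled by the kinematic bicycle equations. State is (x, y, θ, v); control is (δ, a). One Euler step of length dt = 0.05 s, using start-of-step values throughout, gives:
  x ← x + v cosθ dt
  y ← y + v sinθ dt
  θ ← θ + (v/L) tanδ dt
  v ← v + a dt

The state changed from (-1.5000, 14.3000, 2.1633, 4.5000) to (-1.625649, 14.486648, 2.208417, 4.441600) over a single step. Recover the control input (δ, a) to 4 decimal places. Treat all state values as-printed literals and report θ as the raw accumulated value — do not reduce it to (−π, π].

a = (v'−v)/dt = (-0.058400)/0.05 = -1.1680
Δθ = θ'−θ = 0.045117;  (v·dt/L) = 4.5000·0.05/2.0 = 0.112500
tan δ = Δθ·L/(v·dt) = 0.401040  →  δ = 0.3814

δ = 0.3814, a = -1.1680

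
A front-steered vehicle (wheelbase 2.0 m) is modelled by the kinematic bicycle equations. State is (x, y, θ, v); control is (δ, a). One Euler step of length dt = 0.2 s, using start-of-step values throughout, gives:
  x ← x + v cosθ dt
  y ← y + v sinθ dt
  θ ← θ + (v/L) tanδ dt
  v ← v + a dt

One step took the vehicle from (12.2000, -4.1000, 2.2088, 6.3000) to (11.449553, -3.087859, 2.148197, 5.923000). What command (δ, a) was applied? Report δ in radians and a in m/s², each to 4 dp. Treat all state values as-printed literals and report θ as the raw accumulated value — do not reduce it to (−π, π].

a = (v'−v)/dt = (-0.377000)/0.2 = -1.8850
Δθ = θ'−θ = -0.060603;  (v·dt/L) = 6.3000·0.2/2.0 = 0.630000
tan δ = Δθ·L/(v·dt) = -0.096195  →  δ = -0.0959

δ = -0.0959, a = -1.8850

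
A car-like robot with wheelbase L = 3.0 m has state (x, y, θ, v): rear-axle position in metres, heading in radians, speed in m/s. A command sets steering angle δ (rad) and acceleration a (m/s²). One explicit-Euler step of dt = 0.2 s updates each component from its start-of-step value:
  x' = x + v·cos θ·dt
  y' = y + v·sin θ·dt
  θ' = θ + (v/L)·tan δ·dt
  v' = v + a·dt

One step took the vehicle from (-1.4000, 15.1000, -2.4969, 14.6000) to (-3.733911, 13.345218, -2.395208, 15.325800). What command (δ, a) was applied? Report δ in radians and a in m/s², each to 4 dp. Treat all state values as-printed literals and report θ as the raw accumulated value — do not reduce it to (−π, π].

δ = 0.1041, a = 3.6290

a = (v'−v)/dt = (0.725800)/0.2 = 3.6290
Δθ = θ'−θ = 0.101692;  (v·dt/L) = 14.6000·0.2/3.0 = 0.973333
tan δ = Δθ·L/(v·dt) = 0.104478  →  δ = 0.1041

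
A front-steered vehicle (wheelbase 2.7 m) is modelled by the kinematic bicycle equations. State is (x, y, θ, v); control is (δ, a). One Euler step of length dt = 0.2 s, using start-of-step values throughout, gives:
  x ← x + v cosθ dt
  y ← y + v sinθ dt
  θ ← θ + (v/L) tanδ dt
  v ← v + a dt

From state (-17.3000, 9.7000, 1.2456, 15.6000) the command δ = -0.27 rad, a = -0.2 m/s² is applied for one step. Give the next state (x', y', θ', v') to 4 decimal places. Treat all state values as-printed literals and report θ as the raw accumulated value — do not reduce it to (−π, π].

x' = -17.3000 + 15.6000·cos(1.2456)·0.2 = -16.3032
y' = 9.7000 + 15.6000·sin(1.2456)·0.2 = 12.6565
θ' = 1.2456 + (15.6000/2.7)·tan(-0.27)·0.2 = 0.9258
v' = 15.6000 − 0.2000·0.2 = 15.5600

(-16.3032, 12.6565, 0.9258, 15.5600)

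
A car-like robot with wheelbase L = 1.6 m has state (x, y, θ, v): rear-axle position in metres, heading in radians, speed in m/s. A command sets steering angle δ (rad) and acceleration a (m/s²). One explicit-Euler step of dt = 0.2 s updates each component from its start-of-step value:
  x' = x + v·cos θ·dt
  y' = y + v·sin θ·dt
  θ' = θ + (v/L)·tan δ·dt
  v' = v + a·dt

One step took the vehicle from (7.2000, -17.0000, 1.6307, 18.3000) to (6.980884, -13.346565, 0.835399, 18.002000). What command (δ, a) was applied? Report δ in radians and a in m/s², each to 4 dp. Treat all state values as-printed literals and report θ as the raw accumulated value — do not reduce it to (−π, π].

a = (v'−v)/dt = (-0.298000)/0.2 = -1.4900
Δθ = θ'−θ = -0.795301;  (v·dt/L) = 18.3000·0.2/1.6 = 2.287500
tan δ = Δθ·L/(v·dt) = -0.347673  →  δ = -0.3346

δ = -0.3346, a = -1.4900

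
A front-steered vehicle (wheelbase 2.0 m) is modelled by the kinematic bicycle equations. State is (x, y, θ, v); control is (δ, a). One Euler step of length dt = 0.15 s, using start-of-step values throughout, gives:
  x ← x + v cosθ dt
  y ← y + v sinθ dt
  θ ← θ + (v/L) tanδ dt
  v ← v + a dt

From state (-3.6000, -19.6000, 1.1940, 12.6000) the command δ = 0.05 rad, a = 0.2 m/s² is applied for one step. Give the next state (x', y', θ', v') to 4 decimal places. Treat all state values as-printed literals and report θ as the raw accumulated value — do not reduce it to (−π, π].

x' = -3.6000 + 12.6000·cos(1.1940)·0.15 = -2.9046
y' = -19.6000 + 12.6000·sin(1.1940)·0.15 = -17.8426
θ' = 1.1940 + (12.6000/2.0)·tan(0.05)·0.15 = 1.2413
v' = 12.6000 + 0.2000·0.15 = 12.6300

(-2.9046, -17.8426, 1.2413, 12.6300)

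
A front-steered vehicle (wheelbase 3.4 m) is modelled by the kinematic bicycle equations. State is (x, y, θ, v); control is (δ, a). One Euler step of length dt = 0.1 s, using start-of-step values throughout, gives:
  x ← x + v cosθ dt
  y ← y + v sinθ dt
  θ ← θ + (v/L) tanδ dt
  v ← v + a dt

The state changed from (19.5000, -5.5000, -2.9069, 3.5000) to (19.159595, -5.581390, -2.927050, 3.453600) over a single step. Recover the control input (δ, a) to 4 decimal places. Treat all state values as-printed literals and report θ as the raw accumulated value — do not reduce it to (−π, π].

δ = -0.1933, a = -0.4640

a = (v'−v)/dt = (-0.046400)/0.1 = -0.4640
Δθ = θ'−θ = -0.020150;  (v·dt/L) = 3.5000·0.1/3.4 = 0.102941
tan δ = Δθ·L/(v·dt) = -0.195743  →  δ = -0.1933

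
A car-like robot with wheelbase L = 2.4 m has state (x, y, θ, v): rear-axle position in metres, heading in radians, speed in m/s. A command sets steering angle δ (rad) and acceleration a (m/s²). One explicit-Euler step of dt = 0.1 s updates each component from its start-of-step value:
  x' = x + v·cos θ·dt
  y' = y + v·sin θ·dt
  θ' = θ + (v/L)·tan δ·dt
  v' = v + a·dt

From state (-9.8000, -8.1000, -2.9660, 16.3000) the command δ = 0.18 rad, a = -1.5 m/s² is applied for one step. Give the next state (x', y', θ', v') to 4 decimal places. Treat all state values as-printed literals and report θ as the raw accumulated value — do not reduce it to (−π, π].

(-11.4049, -8.3847, -2.8424, 16.1500)

x' = -9.8000 + 16.3000·cos(-2.9660)·0.1 = -11.4049
y' = -8.1000 + 16.3000·sin(-2.9660)·0.1 = -8.3847
θ' = -2.9660 + (16.3000/2.4)·tan(0.18)·0.1 = -2.8424
v' = 16.3000 − 1.5000·0.1 = 16.1500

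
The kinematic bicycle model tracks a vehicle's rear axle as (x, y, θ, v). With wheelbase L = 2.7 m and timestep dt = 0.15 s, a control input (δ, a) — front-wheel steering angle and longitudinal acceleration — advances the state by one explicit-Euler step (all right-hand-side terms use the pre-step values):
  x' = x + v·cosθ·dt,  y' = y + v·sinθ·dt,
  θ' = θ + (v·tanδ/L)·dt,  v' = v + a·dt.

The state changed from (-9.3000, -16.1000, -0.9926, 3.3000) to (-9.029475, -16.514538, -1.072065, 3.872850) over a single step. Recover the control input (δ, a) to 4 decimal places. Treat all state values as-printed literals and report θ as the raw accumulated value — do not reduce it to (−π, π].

a = (v'−v)/dt = (0.572850)/0.15 = 3.8190
Δθ = θ'−θ = -0.079465;  (v·dt/L) = 3.3000·0.15/2.7 = 0.183333
tan δ = Δθ·L/(v·dt) = -0.433445  →  δ = -0.4090

δ = -0.4090, a = 3.8190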